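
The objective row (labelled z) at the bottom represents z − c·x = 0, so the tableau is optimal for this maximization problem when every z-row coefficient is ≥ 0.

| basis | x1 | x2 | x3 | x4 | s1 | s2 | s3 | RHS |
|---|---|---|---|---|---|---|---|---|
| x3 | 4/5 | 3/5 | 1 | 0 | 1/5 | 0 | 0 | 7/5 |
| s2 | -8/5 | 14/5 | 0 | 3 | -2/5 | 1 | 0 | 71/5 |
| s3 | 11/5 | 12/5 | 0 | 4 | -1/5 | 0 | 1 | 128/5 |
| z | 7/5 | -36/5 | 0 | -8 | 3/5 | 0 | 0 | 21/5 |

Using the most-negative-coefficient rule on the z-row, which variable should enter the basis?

Negative z-row entries: x2: -36/5, x4: -8.
The most negative is -8 in column x4, so x4 enters.

x4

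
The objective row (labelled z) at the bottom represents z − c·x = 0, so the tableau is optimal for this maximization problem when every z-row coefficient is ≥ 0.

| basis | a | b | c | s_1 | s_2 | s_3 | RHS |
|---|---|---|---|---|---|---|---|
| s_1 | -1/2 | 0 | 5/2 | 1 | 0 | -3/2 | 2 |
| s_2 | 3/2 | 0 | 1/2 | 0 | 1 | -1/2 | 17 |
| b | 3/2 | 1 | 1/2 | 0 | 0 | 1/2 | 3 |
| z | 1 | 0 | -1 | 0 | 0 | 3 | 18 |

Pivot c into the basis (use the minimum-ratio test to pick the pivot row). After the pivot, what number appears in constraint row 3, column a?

Ratio test on column c — row 1: 2/(5/2) = 4/5; row 2: 17/(1/2) = 34; row 3: 3/(1/2) = 6. Minimum is 4/5 at row 1 (s_1 leaves); pivot element 5/2.
Divide row 1 by 5/2; eliminate column c from the other rows.
Row 3 update in column a: 3/2 − (1/2)·(-1/5) = 8/5.

8/5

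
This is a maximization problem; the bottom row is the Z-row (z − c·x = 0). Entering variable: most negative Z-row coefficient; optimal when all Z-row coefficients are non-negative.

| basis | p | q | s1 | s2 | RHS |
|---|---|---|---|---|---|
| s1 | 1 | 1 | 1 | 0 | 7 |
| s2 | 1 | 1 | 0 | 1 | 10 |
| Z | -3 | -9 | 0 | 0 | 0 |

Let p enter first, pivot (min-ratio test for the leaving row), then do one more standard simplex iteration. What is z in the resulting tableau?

Ratio test on column p — row 1: 7/1 = 7; row 2: 10/1 = 10. Minimum is 7 at row 1 (s1 leaves); pivot element 1.
Pivot on row 1; the Z-row RHS becomes 0 − (-3)·7 = 21.
Next entering variable (most negative Z-row entry -6): q.
Ratio test on column q — row 1: 7/1 = 7; row 2: entry 0 ≤ 0. Minimum is 7 at row 1 (p leaves); pivot element 1.
After the second pivot the Z-row RHS is 21 − (-6)·7 = 63.

63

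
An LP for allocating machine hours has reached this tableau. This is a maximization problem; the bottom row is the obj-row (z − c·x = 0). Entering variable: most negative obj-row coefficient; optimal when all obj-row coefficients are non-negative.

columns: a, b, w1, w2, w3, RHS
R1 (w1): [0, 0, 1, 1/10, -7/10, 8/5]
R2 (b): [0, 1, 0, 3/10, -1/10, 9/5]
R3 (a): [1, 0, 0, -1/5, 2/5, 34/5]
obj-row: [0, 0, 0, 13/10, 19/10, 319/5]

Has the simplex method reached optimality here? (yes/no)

Every obj-row coefficient is ≥ 0, so the tableau is optimal.

yes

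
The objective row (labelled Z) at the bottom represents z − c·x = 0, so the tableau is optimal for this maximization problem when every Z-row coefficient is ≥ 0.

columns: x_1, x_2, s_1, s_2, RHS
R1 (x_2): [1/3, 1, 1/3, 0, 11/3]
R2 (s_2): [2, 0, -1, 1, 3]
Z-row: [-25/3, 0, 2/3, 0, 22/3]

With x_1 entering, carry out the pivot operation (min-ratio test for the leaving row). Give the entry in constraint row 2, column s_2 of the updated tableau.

Ratio test on column x_1 — row 1: (11/3)/(1/3) = 11; row 2: 3/2 = 3/2. Minimum is 3/2 at row 2 (s_2 leaves); pivot element 2.
Divide row 2 by 2; eliminate column x_1 from the other rows.
In the new row 2, the s_2 entry is the old entry divided by the pivot: 1/2 = 1/2.

1/2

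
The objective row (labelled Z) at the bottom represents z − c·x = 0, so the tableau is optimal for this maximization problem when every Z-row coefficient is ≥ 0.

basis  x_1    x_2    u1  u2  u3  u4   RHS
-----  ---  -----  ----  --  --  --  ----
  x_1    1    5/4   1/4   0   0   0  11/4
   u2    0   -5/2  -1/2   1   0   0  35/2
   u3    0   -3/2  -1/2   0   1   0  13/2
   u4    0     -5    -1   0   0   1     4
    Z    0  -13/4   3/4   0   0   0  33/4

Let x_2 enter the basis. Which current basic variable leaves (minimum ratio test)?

x_1

Column x_2 entries and ratios — x_1: (11/4)/(5/4) = 11/5; u2: -5/2 ≤ 0, skip; u3: -3/2 ≤ 0, skip; u4: -5 ≤ 0, skip.
Smallest ratio is 11/5 in the row of x_1, so x_1 leaves.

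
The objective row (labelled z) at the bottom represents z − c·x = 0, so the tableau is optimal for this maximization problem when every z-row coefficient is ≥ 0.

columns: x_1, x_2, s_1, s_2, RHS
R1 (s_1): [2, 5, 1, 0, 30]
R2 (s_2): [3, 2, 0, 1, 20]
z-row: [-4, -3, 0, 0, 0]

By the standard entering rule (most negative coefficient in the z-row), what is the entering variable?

Negative z-row entries: x_1: -4, x_2: -3.
The most negative is -4 in column x_1, so x_1 enters.

x_1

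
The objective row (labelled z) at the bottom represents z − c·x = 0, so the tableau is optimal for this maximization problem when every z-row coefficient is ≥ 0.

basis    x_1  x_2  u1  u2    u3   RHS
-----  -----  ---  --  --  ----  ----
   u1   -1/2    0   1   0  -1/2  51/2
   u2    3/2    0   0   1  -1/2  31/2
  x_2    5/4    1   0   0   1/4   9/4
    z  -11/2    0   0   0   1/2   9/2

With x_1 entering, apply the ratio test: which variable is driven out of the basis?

Column x_1 entries and ratios — u1: -1/2 ≤ 0, skip; u2: (31/2)/(3/2) = 31/3; x_2: (9/4)/(5/4) = 9/5.
Smallest ratio is 9/5 in the row of x_2, so x_2 leaves.

x_2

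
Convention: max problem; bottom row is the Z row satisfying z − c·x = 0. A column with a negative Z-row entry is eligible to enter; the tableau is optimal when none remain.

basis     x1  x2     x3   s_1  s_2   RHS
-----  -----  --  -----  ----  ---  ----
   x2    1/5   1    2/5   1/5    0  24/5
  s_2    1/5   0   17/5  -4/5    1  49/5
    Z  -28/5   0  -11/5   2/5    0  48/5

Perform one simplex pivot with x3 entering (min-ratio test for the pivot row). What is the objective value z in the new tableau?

271/17

Ratio test on column x3 — row 1: (24/5)/(2/5) = 12; row 2: (49/5)/(17/5) = 49/17. Minimum is 49/17 at row 2 (s_2 leaves); pivot element 17/5.
Pivot on row 2; the Z-row RHS becomes 48/5 − (-11/5)·(49/17) = 271/17.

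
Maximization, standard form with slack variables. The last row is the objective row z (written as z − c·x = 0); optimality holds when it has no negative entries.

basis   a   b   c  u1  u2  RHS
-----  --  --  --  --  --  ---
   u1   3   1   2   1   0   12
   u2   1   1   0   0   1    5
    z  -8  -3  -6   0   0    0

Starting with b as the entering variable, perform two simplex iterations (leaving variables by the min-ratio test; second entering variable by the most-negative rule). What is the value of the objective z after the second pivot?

Ratio test on column b — row 1: 12/1 = 12; row 2: 5/1 = 5. Minimum is 5 at row 2 (u2 leaves); pivot element 1.
Pivot on row 2; the z-row RHS becomes 0 − (-3)·5 = 15.
Next entering variable (most negative z-row entry -6): c.
Ratio test on column c — row 1: 7/2 = 7/2; row 2: entry 0 ≤ 0. Minimum is 7/2 at row 1 (u1 leaves); pivot element 2.
After the second pivot the z-row RHS is 15 − (-6)·(7/2) = 36.

36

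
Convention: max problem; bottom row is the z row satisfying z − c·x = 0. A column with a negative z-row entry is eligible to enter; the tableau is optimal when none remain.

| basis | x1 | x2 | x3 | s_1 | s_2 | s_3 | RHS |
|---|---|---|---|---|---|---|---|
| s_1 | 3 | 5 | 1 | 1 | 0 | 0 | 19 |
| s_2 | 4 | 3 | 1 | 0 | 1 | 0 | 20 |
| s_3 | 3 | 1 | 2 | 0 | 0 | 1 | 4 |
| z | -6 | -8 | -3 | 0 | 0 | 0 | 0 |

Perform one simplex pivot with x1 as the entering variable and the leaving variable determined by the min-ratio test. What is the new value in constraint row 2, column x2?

5/3

Ratio test on column x1 — row 1: 19/3 = 19/3; row 2: 20/4 = 5; row 3: 4/3 = 4/3. Minimum is 4/3 at row 3 (s_3 leaves); pivot element 3.
Divide row 3 by 3; eliminate column x1 from the other rows.
Row 2 update in column x2: 3 − 4·(1/3) = 5/3.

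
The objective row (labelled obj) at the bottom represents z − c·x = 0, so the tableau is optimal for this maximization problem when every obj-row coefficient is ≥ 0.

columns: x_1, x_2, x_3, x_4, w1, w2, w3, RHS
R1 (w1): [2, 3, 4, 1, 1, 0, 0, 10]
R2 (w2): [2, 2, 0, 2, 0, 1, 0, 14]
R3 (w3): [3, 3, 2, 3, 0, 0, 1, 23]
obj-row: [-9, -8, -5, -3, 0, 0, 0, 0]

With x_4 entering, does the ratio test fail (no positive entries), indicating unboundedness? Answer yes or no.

no

Column x_4 has positive entries in row(s) 1, 2, 3, so the ratio test bounds it — not unbounded.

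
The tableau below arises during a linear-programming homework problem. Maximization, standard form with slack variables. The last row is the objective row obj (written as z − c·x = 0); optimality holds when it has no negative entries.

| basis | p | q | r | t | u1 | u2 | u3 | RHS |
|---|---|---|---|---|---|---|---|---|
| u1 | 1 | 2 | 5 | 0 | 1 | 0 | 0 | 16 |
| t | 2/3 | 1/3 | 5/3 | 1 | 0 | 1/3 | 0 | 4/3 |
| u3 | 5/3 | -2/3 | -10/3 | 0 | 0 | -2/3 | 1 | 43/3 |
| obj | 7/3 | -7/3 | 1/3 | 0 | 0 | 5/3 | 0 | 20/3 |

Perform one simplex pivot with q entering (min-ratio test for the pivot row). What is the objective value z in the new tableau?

16

Ratio test on column q — row 1: 16/2 = 8; row 2: (4/3)/(1/3) = 4; row 3: entry -2/3 ≤ 0. Minimum is 4 at row 2 (t leaves); pivot element 1/3.
Pivot on row 2; the obj-row RHS becomes 20/3 − (-7/3)·4 = 16.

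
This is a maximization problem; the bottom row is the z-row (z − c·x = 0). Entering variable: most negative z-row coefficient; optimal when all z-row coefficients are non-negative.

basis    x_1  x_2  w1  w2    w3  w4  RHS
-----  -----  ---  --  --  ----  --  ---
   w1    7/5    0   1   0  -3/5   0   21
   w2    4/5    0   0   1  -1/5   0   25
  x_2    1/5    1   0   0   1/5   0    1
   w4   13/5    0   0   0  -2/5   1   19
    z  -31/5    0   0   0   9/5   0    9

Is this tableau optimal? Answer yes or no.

The z-row has a negative entry -31/5 in column x_1, so it is not optimal.

no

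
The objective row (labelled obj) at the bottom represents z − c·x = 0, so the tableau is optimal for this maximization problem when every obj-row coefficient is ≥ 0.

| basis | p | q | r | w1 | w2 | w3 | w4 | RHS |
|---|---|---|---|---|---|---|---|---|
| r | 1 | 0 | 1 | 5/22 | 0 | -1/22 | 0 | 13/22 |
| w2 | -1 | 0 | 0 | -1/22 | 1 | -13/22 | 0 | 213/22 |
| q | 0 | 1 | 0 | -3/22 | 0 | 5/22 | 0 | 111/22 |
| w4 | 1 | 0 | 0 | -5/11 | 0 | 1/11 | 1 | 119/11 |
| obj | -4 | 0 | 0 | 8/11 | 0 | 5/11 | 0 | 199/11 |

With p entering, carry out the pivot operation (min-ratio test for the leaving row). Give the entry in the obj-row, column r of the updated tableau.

Ratio test on column p — row 1: (13/22)/1 = 13/22; row 2: entry -1 ≤ 0; row 3: entry 0 ≤ 0; row 4: (119/11)/1 = 119/11. Minimum is 13/22 at row 1 (r leaves); pivot element 1.
Divide row 1 by 1; eliminate column p from the other rows.
obj-row update in column r: 0 − (-4)·1 = 4.

4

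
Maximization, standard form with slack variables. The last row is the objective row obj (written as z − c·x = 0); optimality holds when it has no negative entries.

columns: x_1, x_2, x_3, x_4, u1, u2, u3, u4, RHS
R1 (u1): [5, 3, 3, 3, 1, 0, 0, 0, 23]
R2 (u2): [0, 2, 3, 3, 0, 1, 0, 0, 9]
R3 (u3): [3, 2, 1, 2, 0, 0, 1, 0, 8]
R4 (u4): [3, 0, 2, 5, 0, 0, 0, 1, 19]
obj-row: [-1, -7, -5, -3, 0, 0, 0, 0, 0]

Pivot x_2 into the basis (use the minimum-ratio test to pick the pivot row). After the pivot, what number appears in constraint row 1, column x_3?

3/2

Ratio test on column x_2 — row 1: 23/3 = 23/3; row 2: 9/2 = 9/2; row 3: 8/2 = 4; row 4: entry 0 ≤ 0. Minimum is 4 at row 3 (u3 leaves); pivot element 2.
Divide row 3 by 2; eliminate column x_2 from the other rows.
Row 1 update in column x_3: 3 − 3·(1/2) = 3/2.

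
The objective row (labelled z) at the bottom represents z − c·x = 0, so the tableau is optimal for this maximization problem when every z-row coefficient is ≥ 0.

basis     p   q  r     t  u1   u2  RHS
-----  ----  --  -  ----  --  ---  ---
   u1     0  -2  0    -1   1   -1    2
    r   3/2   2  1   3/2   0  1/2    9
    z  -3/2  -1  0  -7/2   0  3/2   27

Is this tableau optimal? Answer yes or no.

no

The z-row has a negative entry -7/2 in column t, so it is not optimal.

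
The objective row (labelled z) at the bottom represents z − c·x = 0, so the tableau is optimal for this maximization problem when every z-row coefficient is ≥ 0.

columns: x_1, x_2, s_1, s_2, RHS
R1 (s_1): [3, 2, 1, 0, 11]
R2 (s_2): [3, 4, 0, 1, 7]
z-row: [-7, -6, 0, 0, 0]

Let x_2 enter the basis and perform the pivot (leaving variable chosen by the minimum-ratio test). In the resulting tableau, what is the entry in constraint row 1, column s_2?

Ratio test on column x_2 — row 1: 11/2 = 11/2; row 2: 7/4 = 7/4. Minimum is 7/4 at row 2 (s_2 leaves); pivot element 4.
Divide row 2 by 4; eliminate column x_2 from the other rows.
Row 1 update in column s_2: 0 − 2·(1/4) = -1/2.

-1/2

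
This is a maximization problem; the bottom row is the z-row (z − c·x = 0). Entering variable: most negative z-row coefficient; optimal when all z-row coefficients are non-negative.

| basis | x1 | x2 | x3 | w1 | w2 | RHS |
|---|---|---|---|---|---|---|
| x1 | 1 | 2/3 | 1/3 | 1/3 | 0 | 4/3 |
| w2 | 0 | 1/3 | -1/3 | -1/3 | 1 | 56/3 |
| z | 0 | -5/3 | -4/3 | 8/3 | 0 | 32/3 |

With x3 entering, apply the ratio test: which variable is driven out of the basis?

Column x3 entries and ratios — x1: (4/3)/(1/3) = 4; w2: -1/3 ≤ 0, skip.
Smallest ratio is 4 in the row of x1, so x1 leaves.

x1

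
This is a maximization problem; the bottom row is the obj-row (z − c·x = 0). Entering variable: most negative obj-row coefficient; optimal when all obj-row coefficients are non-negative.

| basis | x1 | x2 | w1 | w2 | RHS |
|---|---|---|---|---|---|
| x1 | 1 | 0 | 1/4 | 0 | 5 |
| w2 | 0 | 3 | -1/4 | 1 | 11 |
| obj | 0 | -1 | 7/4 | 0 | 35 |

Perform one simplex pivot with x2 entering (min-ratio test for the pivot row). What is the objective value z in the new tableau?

Ratio test on column x2 — row 1: entry 0 ≤ 0; row 2: 11/3 = 11/3. Minimum is 11/3 at row 2 (w2 leaves); pivot element 3.
Pivot on row 2; the obj-row RHS becomes 35 − (-1)·(11/3) = 116/3.

116/3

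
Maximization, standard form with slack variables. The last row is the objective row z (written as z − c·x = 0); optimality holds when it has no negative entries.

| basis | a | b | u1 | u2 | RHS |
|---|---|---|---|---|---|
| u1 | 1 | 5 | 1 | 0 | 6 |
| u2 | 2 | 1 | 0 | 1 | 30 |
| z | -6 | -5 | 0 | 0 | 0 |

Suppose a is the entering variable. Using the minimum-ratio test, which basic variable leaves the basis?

u1

Column a entries and ratios — u1: 6/1 = 6; u2: 30/2 = 15.
Smallest ratio is 6 in the row of u1, so u1 leaves.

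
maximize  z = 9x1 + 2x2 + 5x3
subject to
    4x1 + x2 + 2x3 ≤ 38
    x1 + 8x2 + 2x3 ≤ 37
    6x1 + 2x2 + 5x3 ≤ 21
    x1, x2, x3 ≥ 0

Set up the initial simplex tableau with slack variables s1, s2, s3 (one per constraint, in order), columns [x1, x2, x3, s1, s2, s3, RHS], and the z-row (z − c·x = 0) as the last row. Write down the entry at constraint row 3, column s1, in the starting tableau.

0

Slack s1 belongs to constraint 1; its column is the unit vector e_1, so the entry in row 3 is 0.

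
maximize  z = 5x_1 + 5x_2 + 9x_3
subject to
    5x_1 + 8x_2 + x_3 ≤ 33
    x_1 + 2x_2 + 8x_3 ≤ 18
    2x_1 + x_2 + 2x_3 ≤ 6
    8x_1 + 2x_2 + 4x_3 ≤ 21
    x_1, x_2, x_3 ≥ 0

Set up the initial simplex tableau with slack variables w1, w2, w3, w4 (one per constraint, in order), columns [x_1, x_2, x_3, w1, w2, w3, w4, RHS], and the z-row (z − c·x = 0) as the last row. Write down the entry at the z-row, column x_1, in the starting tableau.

The z-row carries the negated objective coefficients: the x_1 entry is -5.

-5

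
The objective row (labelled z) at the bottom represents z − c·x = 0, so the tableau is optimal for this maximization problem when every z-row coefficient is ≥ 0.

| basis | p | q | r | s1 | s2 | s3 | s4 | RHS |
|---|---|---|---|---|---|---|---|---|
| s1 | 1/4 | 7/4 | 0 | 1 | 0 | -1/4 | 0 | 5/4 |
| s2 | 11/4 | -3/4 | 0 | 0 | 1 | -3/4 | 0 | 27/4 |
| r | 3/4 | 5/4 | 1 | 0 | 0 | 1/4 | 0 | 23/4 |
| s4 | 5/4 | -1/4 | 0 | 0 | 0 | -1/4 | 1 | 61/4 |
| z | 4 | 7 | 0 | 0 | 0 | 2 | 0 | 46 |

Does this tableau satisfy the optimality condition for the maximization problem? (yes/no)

Every z-row coefficient is ≥ 0, so the tableau is optimal.

yes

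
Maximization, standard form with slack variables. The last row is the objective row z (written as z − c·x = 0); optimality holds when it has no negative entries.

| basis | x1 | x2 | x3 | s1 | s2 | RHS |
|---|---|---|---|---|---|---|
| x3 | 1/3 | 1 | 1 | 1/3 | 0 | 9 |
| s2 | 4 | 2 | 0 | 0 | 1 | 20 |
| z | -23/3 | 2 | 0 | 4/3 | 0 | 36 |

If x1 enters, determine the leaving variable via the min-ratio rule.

Column x1 entries and ratios — x3: 9/(1/3) = 27; s2: 20/4 = 5.
Smallest ratio is 5 in the row of s2, so s2 leaves.

s2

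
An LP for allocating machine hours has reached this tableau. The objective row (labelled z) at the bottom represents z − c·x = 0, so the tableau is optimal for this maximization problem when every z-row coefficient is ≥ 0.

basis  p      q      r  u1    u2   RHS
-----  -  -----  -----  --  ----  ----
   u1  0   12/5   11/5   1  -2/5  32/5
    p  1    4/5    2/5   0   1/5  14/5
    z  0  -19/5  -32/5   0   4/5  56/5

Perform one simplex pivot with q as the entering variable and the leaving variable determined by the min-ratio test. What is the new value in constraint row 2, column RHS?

2/3

Ratio test on column q — row 1: (32/5)/(12/5) = 8/3; row 2: (14/5)/(4/5) = 7/2. Minimum is 8/3 at row 1 (u1 leaves); pivot element 12/5.
Divide row 1 by 12/5; eliminate column q from the other rows.
Row 2 update in column RHS: 14/5 − (4/5)·(8/3) = 2/3.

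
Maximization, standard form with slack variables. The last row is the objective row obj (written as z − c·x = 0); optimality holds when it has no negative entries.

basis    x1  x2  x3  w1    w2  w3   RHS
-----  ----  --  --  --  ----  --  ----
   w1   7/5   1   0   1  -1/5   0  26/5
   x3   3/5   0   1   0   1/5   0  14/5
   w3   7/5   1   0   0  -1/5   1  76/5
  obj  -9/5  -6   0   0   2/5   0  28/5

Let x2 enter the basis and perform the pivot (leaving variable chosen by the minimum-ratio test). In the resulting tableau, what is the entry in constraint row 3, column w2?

Ratio test on column x2 — row 1: (26/5)/1 = 26/5; row 2: entry 0 ≤ 0; row 3: (76/5)/1 = 76/5. Minimum is 26/5 at row 1 (w1 leaves); pivot element 1.
Divide row 1 by 1; eliminate column x2 from the other rows.
Row 3 update in column w2: -1/5 − 1·(-1/5) = 0.

0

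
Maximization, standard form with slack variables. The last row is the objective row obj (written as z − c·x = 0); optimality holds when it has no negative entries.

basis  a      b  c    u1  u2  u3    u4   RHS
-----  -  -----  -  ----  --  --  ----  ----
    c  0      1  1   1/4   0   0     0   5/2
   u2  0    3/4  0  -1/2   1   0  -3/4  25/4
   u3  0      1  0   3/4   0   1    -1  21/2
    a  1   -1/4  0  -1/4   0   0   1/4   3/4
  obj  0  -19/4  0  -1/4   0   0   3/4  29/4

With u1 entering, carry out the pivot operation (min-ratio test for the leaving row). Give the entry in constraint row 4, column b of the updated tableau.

3/4

Ratio test on column u1 — row 1: (5/2)/(1/4) = 10; row 2: entry -1/2 ≤ 0; row 3: (21/2)/(3/4) = 14; row 4: entry -1/4 ≤ 0. Minimum is 10 at row 1 (c leaves); pivot element 1/4.
Divide row 1 by 1/4; eliminate column u1 from the other rows.
Row 4 update in column b: -1/4 − (-1/4)·4 = 3/4.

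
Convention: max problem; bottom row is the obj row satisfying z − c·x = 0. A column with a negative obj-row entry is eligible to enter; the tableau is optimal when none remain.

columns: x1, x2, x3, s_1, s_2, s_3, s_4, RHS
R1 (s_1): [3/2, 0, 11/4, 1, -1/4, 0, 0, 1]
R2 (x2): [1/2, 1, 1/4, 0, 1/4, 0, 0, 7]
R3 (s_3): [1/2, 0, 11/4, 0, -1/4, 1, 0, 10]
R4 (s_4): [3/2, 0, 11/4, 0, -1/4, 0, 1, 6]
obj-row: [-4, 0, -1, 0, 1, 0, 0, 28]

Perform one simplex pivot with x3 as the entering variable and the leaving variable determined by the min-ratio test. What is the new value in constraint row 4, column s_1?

Ratio test on column x3 — row 1: 1/(11/4) = 4/11; row 2: 7/(1/4) = 28; row 3: 10/(11/4) = 40/11; row 4: 6/(11/4) = 24/11. Minimum is 4/11 at row 1 (s_1 leaves); pivot element 11/4.
Divide row 1 by 11/4; eliminate column x3 from the other rows.
Row 4 update in column s_1: 0 − (11/4)·(4/11) = -1.

-1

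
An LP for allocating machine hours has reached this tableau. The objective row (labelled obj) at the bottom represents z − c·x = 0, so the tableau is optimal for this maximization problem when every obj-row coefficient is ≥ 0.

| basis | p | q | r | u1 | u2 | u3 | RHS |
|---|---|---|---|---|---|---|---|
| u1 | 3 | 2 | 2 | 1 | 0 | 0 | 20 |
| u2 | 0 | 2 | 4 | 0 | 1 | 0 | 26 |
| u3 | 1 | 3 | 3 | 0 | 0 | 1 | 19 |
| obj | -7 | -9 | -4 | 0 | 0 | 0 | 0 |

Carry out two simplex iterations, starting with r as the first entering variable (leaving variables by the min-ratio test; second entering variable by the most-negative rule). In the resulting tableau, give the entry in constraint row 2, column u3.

Ratio test on column r — row 1: 20/2 = 10; row 2: 26/4 = 13/2; row 3: 19/3 = 19/3. Minimum is 19/3 at row 3 (u3 leaves); pivot element 3.
Divide row 3 by 3; eliminate column r from the other rows.
Second iteration: most negative obj-row entry is -17/3 in column p, so p enters.
Ratio test on column p — row 1: (22/3)/(7/3) = 22/7; row 2: entry -4/3 ≤ 0; row 3: (19/3)/(1/3) = 19. Minimum is 22/7 at row 1 (u1 leaves); pivot element 7/3.
Divide row 1 by 7/3; eliminate column p from the other rows.
After both pivots, the entry at constraint row 2, column u3 is -12/7.

-12/7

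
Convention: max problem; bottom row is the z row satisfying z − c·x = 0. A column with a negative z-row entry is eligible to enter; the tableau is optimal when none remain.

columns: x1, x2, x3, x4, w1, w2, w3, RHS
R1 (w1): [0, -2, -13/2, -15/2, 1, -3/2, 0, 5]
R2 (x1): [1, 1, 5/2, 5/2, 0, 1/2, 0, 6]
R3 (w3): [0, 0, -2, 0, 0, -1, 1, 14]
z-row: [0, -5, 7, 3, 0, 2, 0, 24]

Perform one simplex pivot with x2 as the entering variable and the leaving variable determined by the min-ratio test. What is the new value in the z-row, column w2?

9/2

Ratio test on column x2 — row 1: entry -2 ≤ 0; row 2: 6/1 = 6; row 3: entry 0 ≤ 0. Minimum is 6 at row 2 (x1 leaves); pivot element 1.
Divide row 2 by 1; eliminate column x2 from the other rows.
z-row update in column w2: 2 − (-5)·(1/2) = 9/2.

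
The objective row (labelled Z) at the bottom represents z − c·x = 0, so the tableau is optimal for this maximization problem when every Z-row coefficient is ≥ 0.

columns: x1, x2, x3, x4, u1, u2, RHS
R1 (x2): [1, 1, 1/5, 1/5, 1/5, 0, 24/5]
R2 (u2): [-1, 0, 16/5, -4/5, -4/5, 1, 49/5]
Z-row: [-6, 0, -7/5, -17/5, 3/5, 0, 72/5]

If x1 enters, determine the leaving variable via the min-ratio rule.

Column x1 entries and ratios — x2: (24/5)/1 = 24/5; u2: -1 ≤ 0, skip.
Smallest ratio is 24/5 in the row of x2, so x2 leaves.

x2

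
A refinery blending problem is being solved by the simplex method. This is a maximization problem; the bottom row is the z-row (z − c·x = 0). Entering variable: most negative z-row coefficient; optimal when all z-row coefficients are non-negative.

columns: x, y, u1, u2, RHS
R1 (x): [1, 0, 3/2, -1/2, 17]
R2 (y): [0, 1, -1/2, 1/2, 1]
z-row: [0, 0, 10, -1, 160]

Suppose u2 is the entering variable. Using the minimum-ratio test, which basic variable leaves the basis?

y

Column u2 entries and ratios — x: -1/2 ≤ 0, skip; y: 1/(1/2) = 2.
Smallest ratio is 2 in the row of y, so y leaves.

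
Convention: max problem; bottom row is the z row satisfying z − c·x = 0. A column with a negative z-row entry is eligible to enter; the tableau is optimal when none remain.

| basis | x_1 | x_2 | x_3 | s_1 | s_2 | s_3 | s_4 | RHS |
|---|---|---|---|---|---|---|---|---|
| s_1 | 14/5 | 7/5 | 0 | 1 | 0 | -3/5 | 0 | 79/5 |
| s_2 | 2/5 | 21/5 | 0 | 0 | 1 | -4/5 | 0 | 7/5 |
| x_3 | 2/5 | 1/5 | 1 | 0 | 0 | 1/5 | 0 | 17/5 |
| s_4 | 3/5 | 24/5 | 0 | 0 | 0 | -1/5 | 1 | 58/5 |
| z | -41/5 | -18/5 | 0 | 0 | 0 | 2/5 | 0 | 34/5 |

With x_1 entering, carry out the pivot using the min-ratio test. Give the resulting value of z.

71/2

Ratio test on column x_1 — row 1: (79/5)/(14/5) = 79/14; row 2: (7/5)/(2/5) = 7/2; row 3: (17/5)/(2/5) = 17/2; row 4: (58/5)/(3/5) = 58/3. Minimum is 7/2 at row 2 (s_2 leaves); pivot element 2/5.
Pivot on row 2; the z-row RHS becomes 34/5 − (-41/5)·(7/2) = 71/2.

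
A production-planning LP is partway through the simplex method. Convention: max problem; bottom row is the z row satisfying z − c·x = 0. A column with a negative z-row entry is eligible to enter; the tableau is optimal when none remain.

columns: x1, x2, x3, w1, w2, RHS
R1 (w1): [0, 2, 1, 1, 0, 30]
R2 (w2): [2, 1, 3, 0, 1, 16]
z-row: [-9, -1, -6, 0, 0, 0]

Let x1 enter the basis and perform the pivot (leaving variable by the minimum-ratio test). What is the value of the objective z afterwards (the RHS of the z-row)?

Ratio test on column x1 — row 1: entry 0 ≤ 0; row 2: 16/2 = 8. Minimum is 8 at row 2 (w2 leaves); pivot element 2.
Pivot on row 2; the z-row RHS becomes 0 − (-9)·8 = 72.

72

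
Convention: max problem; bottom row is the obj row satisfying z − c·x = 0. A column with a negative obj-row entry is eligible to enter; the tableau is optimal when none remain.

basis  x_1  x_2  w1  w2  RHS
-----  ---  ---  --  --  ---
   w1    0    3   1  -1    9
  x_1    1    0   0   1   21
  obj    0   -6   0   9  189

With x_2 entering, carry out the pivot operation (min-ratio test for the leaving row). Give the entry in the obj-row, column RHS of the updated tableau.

Ratio test on column x_2 — row 1: 9/3 = 3; row 2: entry 0 ≤ 0. Minimum is 3 at row 1 (w1 leaves); pivot element 3.
Divide row 1 by 3; eliminate column x_2 from the other rows.
obj-row update in column RHS: 189 − (-6)·3 = 207.

207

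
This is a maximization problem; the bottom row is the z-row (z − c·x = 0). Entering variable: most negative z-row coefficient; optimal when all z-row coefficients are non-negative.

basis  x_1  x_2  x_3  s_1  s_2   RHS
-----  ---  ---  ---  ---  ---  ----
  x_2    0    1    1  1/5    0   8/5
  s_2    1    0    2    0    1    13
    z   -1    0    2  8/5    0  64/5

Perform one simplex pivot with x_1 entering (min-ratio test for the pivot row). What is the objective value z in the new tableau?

Ratio test on column x_1 — row 1: entry 0 ≤ 0; row 2: 13/1 = 13. Minimum is 13 at row 2 (s_2 leaves); pivot element 1.
Pivot on row 2; the z-row RHS becomes 64/5 − (-1)·13 = 129/5.

129/5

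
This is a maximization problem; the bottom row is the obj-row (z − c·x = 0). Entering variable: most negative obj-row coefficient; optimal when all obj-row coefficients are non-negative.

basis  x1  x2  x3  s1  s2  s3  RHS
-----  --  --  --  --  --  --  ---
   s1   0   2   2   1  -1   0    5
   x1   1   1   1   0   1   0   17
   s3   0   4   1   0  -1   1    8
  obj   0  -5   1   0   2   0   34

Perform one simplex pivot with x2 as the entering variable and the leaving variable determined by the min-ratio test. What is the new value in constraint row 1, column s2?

-1/2

Ratio test on column x2 — row 1: 5/2 = 5/2; row 2: 17/1 = 17; row 3: 8/4 = 2. Minimum is 2 at row 3 (s3 leaves); pivot element 4.
Divide row 3 by 4; eliminate column x2 from the other rows.
Row 1 update in column s2: -1 − 2·(-1/4) = -1/2.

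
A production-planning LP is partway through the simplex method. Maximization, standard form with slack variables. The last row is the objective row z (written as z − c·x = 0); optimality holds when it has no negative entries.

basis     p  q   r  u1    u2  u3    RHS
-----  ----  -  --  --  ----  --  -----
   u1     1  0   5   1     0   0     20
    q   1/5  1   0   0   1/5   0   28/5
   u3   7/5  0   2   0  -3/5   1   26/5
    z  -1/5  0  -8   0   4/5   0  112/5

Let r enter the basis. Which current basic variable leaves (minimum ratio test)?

Column r entries and ratios — u1: 20/5 = 4; q: 0 ≤ 0, skip; u3: (26/5)/2 = 13/5.
Smallest ratio is 13/5 in the row of u3, so u3 leaves.

u3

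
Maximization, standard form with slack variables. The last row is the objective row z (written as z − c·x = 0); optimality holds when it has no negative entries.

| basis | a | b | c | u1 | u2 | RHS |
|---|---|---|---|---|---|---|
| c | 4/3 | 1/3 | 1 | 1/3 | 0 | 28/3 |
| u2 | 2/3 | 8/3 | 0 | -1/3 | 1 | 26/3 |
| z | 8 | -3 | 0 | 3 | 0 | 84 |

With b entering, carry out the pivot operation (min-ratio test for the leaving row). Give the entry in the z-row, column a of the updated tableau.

35/4

Ratio test on column b — row 1: (28/3)/(1/3) = 28; row 2: (26/3)/(8/3) = 13/4. Minimum is 13/4 at row 2 (u2 leaves); pivot element 8/3.
Divide row 2 by 8/3; eliminate column b from the other rows.
z-row update in column a: 8 − (-3)·(1/4) = 35/4.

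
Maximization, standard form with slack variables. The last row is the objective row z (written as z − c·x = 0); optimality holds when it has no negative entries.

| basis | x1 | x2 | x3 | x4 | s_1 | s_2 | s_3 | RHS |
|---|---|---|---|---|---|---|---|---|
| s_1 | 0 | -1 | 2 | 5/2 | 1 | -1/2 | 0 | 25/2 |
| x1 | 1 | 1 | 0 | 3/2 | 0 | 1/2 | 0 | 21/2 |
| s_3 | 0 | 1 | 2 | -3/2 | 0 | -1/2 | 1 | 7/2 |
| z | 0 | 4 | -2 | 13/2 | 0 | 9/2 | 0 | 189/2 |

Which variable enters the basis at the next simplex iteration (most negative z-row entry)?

x3

Negative z-row entries: x3: -2.
The most negative is -2 in column x3, so x3 enters.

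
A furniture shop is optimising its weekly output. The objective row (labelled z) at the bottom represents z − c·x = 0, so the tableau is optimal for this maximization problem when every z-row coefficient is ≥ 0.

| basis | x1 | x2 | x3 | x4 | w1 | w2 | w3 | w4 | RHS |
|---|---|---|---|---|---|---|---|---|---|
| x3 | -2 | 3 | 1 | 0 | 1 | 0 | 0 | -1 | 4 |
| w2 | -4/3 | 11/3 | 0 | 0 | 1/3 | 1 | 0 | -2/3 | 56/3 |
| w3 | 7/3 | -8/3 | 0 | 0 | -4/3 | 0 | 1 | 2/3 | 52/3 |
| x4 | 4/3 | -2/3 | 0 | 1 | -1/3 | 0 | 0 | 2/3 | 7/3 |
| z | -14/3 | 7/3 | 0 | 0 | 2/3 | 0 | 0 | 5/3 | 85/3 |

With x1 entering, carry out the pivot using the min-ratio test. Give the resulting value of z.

Ratio test on column x1 — row 1: entry -2 ≤ 0; row 2: entry -4/3 ≤ 0; row 3: (52/3)/(7/3) = 52/7; row 4: (7/3)/(4/3) = 7/4. Minimum is 7/4 at row 4 (x4 leaves); pivot element 4/3.
Pivot on row 4; the z-row RHS becomes 85/3 − (-14/3)·(7/4) = 73/2.

73/2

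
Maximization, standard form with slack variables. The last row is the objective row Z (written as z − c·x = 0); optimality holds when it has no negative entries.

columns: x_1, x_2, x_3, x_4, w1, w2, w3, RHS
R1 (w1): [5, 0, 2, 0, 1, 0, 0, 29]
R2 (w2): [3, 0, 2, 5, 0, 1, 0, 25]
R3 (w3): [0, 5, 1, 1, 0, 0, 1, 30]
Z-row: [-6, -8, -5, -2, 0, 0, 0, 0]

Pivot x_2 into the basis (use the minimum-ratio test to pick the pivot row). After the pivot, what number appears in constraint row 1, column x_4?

Ratio test on column x_2 — row 1: entry 0 ≤ 0; row 2: entry 0 ≤ 0; row 3: 30/5 = 6. Minimum is 6 at row 3 (w3 leaves); pivot element 5.
Divide row 3 by 5; eliminate column x_2 from the other rows.
Row 1 update in column x_4: 0 − 0·(1/5) = 0.

0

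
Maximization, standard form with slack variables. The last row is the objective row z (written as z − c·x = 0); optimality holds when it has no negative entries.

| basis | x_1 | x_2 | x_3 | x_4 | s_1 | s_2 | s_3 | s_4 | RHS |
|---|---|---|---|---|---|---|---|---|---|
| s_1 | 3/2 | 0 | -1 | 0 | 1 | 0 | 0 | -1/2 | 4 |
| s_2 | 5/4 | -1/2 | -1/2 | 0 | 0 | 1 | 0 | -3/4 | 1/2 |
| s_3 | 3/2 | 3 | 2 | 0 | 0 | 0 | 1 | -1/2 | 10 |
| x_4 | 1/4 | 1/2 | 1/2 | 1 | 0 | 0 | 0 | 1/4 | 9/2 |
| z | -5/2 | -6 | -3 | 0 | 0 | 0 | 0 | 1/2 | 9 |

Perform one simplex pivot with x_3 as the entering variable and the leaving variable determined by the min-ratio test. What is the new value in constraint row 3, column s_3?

1/2

Ratio test on column x_3 — row 1: entry -1 ≤ 0; row 2: entry -1/2 ≤ 0; row 3: 10/2 = 5; row 4: (9/2)/(1/2) = 9. Minimum is 5 at row 3 (s_3 leaves); pivot element 2.
Divide row 3 by 2; eliminate column x_3 from the other rows.
In the new row 3, the s_3 entry is the old entry divided by the pivot: 1/2 = 1/2.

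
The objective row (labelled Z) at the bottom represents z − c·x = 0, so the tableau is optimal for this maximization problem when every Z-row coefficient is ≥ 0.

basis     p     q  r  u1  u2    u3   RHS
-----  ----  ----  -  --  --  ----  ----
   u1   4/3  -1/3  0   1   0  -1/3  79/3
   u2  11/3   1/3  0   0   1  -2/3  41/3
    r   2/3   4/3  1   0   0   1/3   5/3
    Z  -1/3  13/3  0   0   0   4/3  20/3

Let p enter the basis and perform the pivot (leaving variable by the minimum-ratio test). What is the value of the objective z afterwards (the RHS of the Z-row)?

15/2

Ratio test on column p — row 1: (79/3)/(4/3) = 79/4; row 2: (41/3)/(11/3) = 41/11; row 3: (5/3)/(2/3) = 5/2. Minimum is 5/2 at row 3 (r leaves); pivot element 2/3.
Pivot on row 3; the Z-row RHS becomes 20/3 − (-1/3)·(5/2) = 15/2.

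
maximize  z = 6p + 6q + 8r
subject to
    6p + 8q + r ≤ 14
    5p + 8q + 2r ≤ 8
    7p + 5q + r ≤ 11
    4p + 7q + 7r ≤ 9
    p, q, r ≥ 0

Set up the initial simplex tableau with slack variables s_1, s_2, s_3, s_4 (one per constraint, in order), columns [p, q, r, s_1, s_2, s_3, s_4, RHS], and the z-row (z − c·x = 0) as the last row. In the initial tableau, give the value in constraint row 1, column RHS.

14

The RHS of constraint 1 is b_1 = 14.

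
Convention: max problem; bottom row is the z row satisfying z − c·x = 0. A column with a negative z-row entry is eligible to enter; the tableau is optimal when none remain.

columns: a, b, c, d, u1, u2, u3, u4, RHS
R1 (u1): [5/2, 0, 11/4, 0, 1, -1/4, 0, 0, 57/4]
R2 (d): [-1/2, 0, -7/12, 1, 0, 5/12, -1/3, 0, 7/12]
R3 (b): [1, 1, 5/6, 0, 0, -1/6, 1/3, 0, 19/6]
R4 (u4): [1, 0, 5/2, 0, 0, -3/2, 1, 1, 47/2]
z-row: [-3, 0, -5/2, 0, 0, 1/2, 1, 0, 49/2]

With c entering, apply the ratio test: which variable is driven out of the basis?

b

Column c entries and ratios — u1: (57/4)/(11/4) = 57/11; d: -7/12 ≤ 0, skip; b: (19/6)/(5/6) = 19/5; u4: (47/2)/(5/2) = 47/5.
Smallest ratio is 19/5 in the row of b, so b leaves.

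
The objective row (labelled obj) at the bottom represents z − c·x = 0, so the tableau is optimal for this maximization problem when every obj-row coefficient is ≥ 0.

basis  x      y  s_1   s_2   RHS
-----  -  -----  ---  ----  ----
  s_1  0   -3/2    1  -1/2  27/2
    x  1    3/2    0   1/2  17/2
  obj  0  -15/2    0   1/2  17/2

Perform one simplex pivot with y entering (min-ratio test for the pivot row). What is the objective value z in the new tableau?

51

Ratio test on column y — row 1: entry -3/2 ≤ 0; row 2: (17/2)/(3/2) = 17/3. Minimum is 17/3 at row 2 (x leaves); pivot element 3/2.
Pivot on row 2; the obj-row RHS becomes 17/2 − (-15/2)·(17/3) = 51.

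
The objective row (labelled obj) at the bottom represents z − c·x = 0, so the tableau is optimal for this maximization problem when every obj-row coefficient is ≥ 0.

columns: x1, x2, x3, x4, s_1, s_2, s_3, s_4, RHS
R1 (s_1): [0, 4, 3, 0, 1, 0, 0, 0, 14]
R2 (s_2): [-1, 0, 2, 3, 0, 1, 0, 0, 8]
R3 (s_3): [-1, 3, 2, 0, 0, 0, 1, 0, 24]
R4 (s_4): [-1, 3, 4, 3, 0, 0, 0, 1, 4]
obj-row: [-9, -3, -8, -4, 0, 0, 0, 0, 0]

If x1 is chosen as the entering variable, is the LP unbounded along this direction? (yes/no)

Every constraint-row entry in column x1 is ≤ 0, so increasing x1 is unbounded.

yes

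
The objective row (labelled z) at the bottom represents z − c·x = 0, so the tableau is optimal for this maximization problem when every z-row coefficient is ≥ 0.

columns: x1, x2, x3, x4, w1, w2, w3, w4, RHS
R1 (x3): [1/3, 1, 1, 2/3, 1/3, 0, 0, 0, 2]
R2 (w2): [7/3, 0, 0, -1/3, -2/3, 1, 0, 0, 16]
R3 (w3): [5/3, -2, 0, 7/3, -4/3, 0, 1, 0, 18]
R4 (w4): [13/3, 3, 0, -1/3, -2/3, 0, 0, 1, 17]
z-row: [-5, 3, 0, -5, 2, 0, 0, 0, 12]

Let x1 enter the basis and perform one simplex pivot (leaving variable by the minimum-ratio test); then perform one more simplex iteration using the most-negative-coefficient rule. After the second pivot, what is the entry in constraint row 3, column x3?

Ratio test on column x1 — row 1: 2/(1/3) = 6; row 2: 16/(7/3) = 48/7; row 3: 18/(5/3) = 54/5; row 4: 17/(13/3) = 51/13. Minimum is 51/13 at row 4 (w4 leaves); pivot element 13/3.
Divide row 4 by 13/3; eliminate column x1 from the other rows.
Second iteration: most negative z-row entry is -70/13 in column x4, so x4 enters.
Ratio test on column x4 — row 1: (9/13)/(9/13) = 1; row 2: entry -2/13 ≤ 0; row 3: (149/13)/(32/13) = 149/32; row 4: entry -1/13 ≤ 0. Minimum is 1 at row 1 (x3 leaves); pivot element 9/13.
Divide row 1 by 9/13; eliminate column x4 from the other rows.
After both pivots, the entry at constraint row 3, column x3 is -32/9.

-32/9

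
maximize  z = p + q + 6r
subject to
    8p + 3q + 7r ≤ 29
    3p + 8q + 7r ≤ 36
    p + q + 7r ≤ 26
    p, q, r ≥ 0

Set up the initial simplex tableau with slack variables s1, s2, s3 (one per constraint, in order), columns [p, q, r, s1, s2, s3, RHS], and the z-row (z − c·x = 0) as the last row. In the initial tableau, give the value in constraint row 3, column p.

1

Constraint 3 has coefficient 1 on p.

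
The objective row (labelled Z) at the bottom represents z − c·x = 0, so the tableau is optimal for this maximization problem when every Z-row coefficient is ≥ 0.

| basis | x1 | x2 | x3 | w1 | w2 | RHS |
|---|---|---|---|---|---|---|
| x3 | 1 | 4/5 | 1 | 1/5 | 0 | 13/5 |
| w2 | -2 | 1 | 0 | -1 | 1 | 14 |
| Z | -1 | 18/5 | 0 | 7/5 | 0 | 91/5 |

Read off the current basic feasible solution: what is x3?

x3 is basic (row 1); its value is the RHS of that row, 13/5.

13/5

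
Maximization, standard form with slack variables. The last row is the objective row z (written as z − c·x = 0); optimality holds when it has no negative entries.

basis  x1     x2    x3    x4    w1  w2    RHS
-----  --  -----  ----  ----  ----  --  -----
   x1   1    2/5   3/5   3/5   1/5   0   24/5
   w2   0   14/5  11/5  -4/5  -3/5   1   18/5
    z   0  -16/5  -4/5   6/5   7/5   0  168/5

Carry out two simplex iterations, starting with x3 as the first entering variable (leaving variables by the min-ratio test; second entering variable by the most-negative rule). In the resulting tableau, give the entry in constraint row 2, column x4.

Ratio test on column x3 — row 1: (24/5)/(3/5) = 8; row 2: (18/5)/(11/5) = 18/11. Minimum is 18/11 at row 2 (w2 leaves); pivot element 11/5.
Divide row 2 by 11/5; eliminate column x3 from the other rows.
Second iteration: most negative z-row entry is -24/11 in column x2, so x2 enters.
Ratio test on column x2 — row 1: entry -4/11 ≤ 0; row 2: (18/11)/(14/11) = 9/7. Minimum is 9/7 at row 2 (x3 leaves); pivot element 14/11.
Divide row 2 by 14/11; eliminate column x2 from the other rows.
After both pivots, the entry at constraint row 2, column x4 is -2/7.

-2/7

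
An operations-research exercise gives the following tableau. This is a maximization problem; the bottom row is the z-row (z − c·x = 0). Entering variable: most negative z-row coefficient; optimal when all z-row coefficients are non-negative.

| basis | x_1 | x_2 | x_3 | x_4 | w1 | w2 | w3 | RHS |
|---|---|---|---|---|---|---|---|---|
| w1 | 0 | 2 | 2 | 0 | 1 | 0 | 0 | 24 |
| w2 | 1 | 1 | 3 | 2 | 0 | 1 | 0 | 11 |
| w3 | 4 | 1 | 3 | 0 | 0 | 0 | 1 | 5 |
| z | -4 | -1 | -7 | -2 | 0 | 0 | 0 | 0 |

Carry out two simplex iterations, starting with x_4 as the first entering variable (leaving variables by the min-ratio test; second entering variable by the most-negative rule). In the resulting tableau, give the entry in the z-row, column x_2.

Ratio test on column x_4 — row 1: entry 0 ≤ 0; row 2: 11/2 = 11/2; row 3: entry 0 ≤ 0. Minimum is 11/2 at row 2 (w2 leaves); pivot element 2.
Divide row 2 by 2; eliminate column x_4 from the other rows.
Second iteration: most negative z-row entry is -4 in column x_3, so x_3 enters.
Ratio test on column x_3 — row 1: 24/2 = 12; row 2: (11/2)/(3/2) = 11/3; row 3: 5/3 = 5/3. Minimum is 5/3 at row 3 (w3 leaves); pivot element 3.
Divide row 3 by 3; eliminate column x_3 from the other rows.
After both pivots, the entry at the z-row, column x_2 is 4/3.

4/3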